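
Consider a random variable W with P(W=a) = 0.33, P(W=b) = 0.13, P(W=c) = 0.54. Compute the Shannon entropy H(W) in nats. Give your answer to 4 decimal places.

0.9638 nats

H(W) = −Σ p·ln p.
  −(0.33)·ln(0.33) = 0.36586
  −(0.13)·ln(0.13) = 0.26523
  −(0.54)·ln(0.54) = 0.33274
Sum: 0.36586 + 0.26523 + 0.33274 = 0.9638 nats.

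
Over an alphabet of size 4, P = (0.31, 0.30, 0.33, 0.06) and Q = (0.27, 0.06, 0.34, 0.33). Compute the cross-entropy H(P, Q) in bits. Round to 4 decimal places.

2.4128 bits

H(P,Q) = −Σ p·log₂ q.
  −0.31·log₂(0.27) = 0.58558
  −0.30·log₂(0.06) = 1.21767
  −0.33·log₂(0.34) = 0.51361
  −0.06·log₂(0.33) = 0.09597
H(P,Q) = 2.4128 bits.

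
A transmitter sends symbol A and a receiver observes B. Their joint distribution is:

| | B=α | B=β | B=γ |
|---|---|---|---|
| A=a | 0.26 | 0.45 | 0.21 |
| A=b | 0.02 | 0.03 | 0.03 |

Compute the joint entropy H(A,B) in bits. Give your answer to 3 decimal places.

1.913 bits

H(A,B) = −Σ p(x,y)·log₂ p(x,y) over all 6 cells.
  cell (a,α): −0.26·log₂0.26 = 0.5053
  cell (a,β): −0.45·log₂0.45 = 0.5184
  cell (a,γ): −0.21·log₂0.21 = 0.4728
  cell (b,α): −0.02·log₂0.02 = 0.1129
  cell (b,β): −0.03·log₂0.03 = 0.1518
  cell (b,γ): −0.03·log₂0.03 = 0.1518
Sum = 1.913 bits.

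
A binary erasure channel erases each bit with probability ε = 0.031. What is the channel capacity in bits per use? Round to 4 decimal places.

Binary erasure channel: capacity C = 1 − ε.
C = 1 − 0.031 = 0.9690 bits per channel use.

0.9690 bits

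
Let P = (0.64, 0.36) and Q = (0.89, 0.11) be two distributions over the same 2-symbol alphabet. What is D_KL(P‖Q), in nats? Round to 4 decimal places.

D(P‖Q) = Σ p·ln(p/q).
  0.64·ln(0.64/0.89) = -0.21104
  0.36·ln(0.36/0.11) = 0.42682
D(P‖Q) = 0.2158 nats.

0.2158 nats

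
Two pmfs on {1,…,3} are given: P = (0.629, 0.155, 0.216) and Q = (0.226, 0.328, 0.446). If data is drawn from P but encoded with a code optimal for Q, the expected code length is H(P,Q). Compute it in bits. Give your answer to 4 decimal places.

1.8505 bits

H(P,Q) = −Σ p·log₂ q.
  −0.629·log₂(0.226) = 1.34959
  −0.155·log₂(0.328) = 0.24928
  −0.216·log₂(0.446) = 0.25162
H(P,Q) = 1.8505 bits.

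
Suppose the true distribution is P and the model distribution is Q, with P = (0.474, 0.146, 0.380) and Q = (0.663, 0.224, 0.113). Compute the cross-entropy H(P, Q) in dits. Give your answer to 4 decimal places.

H(P,Q) = −Σ p·log₁₀ q.
  −0.474·log₁₀(0.663) = 0.08460
  −0.146·log₁₀(0.224) = 0.09486
  −0.380·log₁₀(0.113) = 0.35983
H(P,Q) = 0.5393 dits.

0.5393 dits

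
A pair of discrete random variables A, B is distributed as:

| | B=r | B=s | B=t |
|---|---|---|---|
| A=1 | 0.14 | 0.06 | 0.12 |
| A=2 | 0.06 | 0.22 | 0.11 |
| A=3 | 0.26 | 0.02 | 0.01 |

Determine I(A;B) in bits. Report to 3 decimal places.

0.338 bits

Marginals: p(A) = (0.3200, 0.3900, 0.2900), p(B) = (0.4600, 0.3000, 0.2400).
I(A;B) = Σ p(x,y)·log₂[p(x,y)/(p(x)p(y))].
  (1,r): 0.14·log₂(0.9511) = -0.0101
  (1,s): 0.06·log₂(0.6250) = -0.0407
  (1,t): 0.12·log₂(1.5625) = 0.0773
  (2,r): 0.06·log₂(0.3344) = -0.0948
  (2,s): 0.22·log₂(1.8803) = 0.2004
  (2,t): 0.11·log₂(1.1752) = 0.0256
  (3,r): 0.26·log₂(1.9490) = 0.2503
  (3,s): 0.02·log₂(0.2299) = -0.0424
  (3,t): 0.01·log₂(0.1437) = -0.0280
Sum = 0.338 bits.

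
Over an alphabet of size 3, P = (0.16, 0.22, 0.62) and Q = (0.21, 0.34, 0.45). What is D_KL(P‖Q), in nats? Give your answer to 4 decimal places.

0.0594 nats

D(P‖Q) = Σ p·ln(p/q).
  0.16·ln(0.16/0.21) = -0.04351
  0.22·ln(0.22/0.34) = -0.09577
  0.62·ln(0.62/0.45) = 0.19869
D(P‖Q) = 0.0594 nats.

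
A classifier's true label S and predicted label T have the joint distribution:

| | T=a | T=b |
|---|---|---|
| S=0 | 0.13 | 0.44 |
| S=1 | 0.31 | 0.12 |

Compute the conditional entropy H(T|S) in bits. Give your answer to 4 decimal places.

0.8088 bits

Marginals: p(S) = (0.5700, 0.4300), p(T) = (0.4400, 0.5600).
H(T|S) = Σ p(S) · H(T|S=·).
  S=0: p=0.5700, H(T|S=0) = 0.7746
  S=1: p=0.4300, H(T|S=1) = 0.8542
Weighted sum = 0.8088 bits.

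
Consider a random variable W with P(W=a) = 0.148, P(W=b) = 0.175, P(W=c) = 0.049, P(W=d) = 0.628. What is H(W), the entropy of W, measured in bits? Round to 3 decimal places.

H(W) = −Σ p·log₂ p.
  −(0.148)·log₂(0.148) = 0.4079
  −(0.175)·log₂(0.175) = 0.4401
  −(0.049)·log₂(0.049) = 0.2132
  −(0.628)·log₂(0.628) = 0.4215
Sum: 0.4079 + 0.4401 + 0.2132 + 0.4215 = 1.483 bits.

1.483 bits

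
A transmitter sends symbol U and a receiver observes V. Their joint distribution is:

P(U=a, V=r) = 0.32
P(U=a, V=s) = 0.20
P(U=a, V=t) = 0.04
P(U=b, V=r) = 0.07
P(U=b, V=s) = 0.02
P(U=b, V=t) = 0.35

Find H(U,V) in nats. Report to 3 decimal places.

H(U,V) = −Σ p(x,y)·ln p(x,y) over all 6 cells.
  cell (a,r): −0.32·ln0.32 = 0.3646
  cell (a,s): −0.20·ln0.20 = 0.3219
  cell (a,t): −0.04·ln0.04 = 0.1288
  cell (b,r): −0.07·ln0.07 = 0.1861
  cell (b,s): −0.02·ln0.02 = 0.0782
  cell (b,t): −0.35·ln0.35 = 0.3674
Sum = 1.447 nats.

1.447 nats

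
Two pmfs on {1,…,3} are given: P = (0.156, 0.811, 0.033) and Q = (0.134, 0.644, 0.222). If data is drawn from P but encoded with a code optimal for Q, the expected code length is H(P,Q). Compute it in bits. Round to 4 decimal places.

H(P,Q) = −Σ p·log₂ q.
  −0.156·log₂(0.134) = 0.45235
  −0.811·log₂(0.644) = 0.51488
  −0.033·log₂(0.222) = 0.07166
H(P,Q) = 1.0389 bits.

1.0389 bits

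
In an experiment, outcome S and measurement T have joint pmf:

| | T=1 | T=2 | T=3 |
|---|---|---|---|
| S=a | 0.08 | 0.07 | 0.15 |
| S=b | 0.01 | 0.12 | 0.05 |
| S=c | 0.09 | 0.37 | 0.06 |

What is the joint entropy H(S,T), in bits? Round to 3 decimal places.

2.707 bits

H(S,T) = −Σ p(x,y)·log₂ p(x,y) over all 9 cells.
  cell (a,1): −0.08·log₂0.08 = 0.2915
  cell (a,2): −0.07·log₂0.07 = 0.2686
  cell (a,3): −0.15·log₂0.15 = 0.4105
  cell (b,1): −0.01·log₂0.01 = 0.0664
  cell (b,2): −0.12·log₂0.12 = 0.3671
  cell (b,3): −0.05·log₂0.05 = 0.2161
  cell (c,1): −0.09·log₂0.09 = 0.3127
  cell (c,2): −0.37·log₂0.37 = 0.5307
  cell (c,3): −0.06·log₂0.06 = 0.2435
Sum = 2.707 bits.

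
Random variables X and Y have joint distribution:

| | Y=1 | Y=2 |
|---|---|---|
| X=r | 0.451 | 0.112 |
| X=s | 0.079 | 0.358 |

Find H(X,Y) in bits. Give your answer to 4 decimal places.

H(X,Y) = −Σ p(x,y)·log₂ p(x,y) over all 4 cells.
  cell (r,1): −0.451·log₂0.451 = 0.51811
  cell (r,2): −0.112·log₂0.112 = 0.35374
  cell (s,1): −0.079·log₂0.079 = 0.28930
  cell (s,2): −0.358·log₂0.358 = 0.53054
Sum = 1.6917 bits.

1.6917 bits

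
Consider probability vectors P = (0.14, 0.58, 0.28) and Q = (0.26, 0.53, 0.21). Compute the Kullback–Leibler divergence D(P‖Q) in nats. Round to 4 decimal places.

D(P‖Q) = Σ p·ln(p/q).
  0.14·ln(0.14/0.26) = -0.08667
  0.58·ln(0.58/0.53) = 0.05229
  0.28·ln(0.28/0.21) = 0.08055
D(P‖Q) = 0.0462 nats.

0.0462 nats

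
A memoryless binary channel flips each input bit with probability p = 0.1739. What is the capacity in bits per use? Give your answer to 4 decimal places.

Binary symmetric channel: C = 1 − h₂(ε) where h₂ is the binary entropy function.
h₂(0.1739) = −0.1739·log₂0.1739 − 0.8261·log₂0.8261 = 0.6665.
C = 1 − 0.6665 = 0.3335 bits per channel use.

0.3335 bits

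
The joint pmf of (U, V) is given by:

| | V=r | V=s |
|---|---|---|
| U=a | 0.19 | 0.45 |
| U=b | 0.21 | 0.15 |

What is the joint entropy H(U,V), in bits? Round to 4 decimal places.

1.8570 bits

H(U,V) = −Σ p(x,y)·log₂ p(x,y) over all 4 cells.
  cell (a,r): −0.19·log₂0.19 = 0.45523
  cell (a,s): −0.45·log₂0.45 = 0.51840
  cell (b,r): −0.21·log₂0.21 = 0.47282
  cell (b,s): −0.15·log₂0.15 = 0.41054
Sum = 1.8570 bits.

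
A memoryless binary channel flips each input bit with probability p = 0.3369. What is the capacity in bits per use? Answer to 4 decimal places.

Binary symmetric channel: C = 1 − h₂(ε) where h₂ is the binary entropy function.
h₂(0.3369) = −0.3369·log₂0.3369 − 0.6631·log₂0.6631 = 0.9218.
C = 1 − 0.9218 = 0.0782 bits per channel use.

0.0782 bits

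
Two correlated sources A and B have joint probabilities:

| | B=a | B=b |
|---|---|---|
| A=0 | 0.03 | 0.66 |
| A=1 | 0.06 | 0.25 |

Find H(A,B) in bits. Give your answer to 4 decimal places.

H(A,B) = −Σ p(x,y)·log₂ p(x,y) over all 4 cells.
  cell (0,a): −0.03·log₂0.03 = 0.15177
  cell (0,b): −0.66·log₂0.66 = 0.39564
  cell (1,a): −0.06·log₂0.06 = 0.24353
  cell (1,b): −0.25·log₂0.25 = 0.50000
Sum = 1.2909 bits.

1.2909 bits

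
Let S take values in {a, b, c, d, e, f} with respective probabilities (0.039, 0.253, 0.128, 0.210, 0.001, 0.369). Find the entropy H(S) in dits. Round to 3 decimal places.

H(S) = −Σ p·log₁₀ p.
  −(0.039)·log₁₀(0.039) = 0.0549
  −(0.253)·log₁₀(0.253) = 0.1510
  −(0.128)·log₁₀(0.128) = 0.1143
  −(0.210)·log₁₀(0.210) = 0.1423
  −(0.001)·log₁₀(0.001) = 0.0030
  −(0.369)·log₁₀(0.369) = 0.1598
Sum: 0.0549 + 0.1510 + 0.1143 + 0.1423 + 0.0030 + 0.1598 = 0.625 dits.

0.625 dits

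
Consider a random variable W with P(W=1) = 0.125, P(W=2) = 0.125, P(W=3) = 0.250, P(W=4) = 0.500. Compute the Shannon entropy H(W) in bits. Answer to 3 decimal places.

H(W) = −Σ p·log₂ p.
  −(0.125)·log₂(0.125) = 0.3750
  −(0.125)·log₂(0.125) = 0.3750
  −(0.250)·log₂(0.250) = 0.5000
  −(0.500)·log₂(0.500) = 0.5000
Sum: 0.3750 + 0.3750 + 0.5000 + 0.5000 = 1.750 bits.

1.750 bits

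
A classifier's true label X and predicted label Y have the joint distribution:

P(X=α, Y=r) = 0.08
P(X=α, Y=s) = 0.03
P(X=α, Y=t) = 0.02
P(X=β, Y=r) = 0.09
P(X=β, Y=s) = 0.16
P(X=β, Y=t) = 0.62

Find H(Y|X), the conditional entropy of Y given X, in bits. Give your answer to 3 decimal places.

1.162 bits

Chain rule: H(Y|X) = H(X,Y) − H(X).
Marginals: p(X) = (0.1300, 0.8700), p(Y) = (0.1700, 0.1900, 0.6400).
H(X,Y) = 1.7194 bits; H(X) = 0.5574 bits.
H(Y|X) = 1.7194 − 0.5574 = 1.162 bits.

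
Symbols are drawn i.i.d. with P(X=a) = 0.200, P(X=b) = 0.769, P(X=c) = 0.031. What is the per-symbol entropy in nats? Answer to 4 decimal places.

H(X) = −Σ p·ln p.
  −(0.200)·ln(0.200) = 0.32189
  −(0.769)·ln(0.769) = 0.20199
  −(0.031)·ln(0.031) = 0.10769
Sum: 0.32189 + 0.20199 + 0.10769 = 0.6316 nats.

0.6316 nats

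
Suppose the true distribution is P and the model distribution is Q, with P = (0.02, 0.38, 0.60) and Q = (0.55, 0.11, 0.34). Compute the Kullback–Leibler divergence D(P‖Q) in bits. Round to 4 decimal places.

1.0757 bits

D(P‖Q) = Σ p·log₂(p/q).
  0.02·log₂(0.02/0.55) = -0.09563
  0.38·log₂(0.38/0.11) = 0.67963
  0.60·log₂(0.60/0.34) = 0.49166
D(P‖Q) = 1.0757 bits.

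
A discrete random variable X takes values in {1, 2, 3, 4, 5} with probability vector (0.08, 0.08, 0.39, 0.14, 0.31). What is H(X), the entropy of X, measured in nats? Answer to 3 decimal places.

1.410 nats

H(X) = −Σ p·ln p.
  −(0.08)·ln(0.08) = 0.2021
  −(0.08)·ln(0.08) = 0.2021
  −(0.39)·ln(0.39) = 0.3672
  −(0.14)·ln(0.14) = 0.2753
  −(0.31)·ln(0.31) = 0.3631
Sum: 0.2021 + 0.2021 + 0.3672 + 0.2753 + 0.3631 = 1.410 nats.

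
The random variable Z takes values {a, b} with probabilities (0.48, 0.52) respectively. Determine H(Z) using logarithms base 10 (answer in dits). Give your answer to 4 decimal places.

H(Z) = −Σ p·log₁₀ p.
  −(0.48)·log₁₀(0.48) = 0.15300
  −(0.52)·log₁₀(0.52) = 0.14768
Sum: 0.15300 + 0.14768 = 0.3007 dits.

0.3007 dits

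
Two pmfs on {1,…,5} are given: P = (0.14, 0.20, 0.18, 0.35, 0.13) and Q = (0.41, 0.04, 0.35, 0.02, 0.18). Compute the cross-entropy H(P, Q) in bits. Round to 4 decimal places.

H(P,Q) = −Σ p·log₂ q.
  −0.14·log₂(0.41) = 0.18008
  −0.20·log₂(0.04) = 0.92877
  −0.18·log₂(0.35) = 0.27262
  −0.35·log₂(0.02) = 1.97535
  −0.13·log₂(0.18) = 0.32161
H(P,Q) = 3.6784 bits.

3.6784 bits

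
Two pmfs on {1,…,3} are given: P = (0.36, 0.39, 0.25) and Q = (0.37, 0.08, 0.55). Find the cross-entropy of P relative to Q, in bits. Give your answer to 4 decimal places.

H(P,Q) = −Σ p·log₂ q.
  −0.36·log₂(0.37) = 0.51639
  −0.39·log₂(0.08) = 1.42110
  −0.25·log₂(0.55) = 0.21562
H(P,Q) = 2.1531 bits.

2.1531 bits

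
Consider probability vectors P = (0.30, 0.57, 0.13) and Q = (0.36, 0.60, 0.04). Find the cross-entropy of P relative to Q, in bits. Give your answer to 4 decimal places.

H(P,Q) = −Σ p·log₂ q.
  −0.30·log₂(0.36) = 0.44218
  −0.57·log₂(0.60) = 0.42007
  −0.13·log₂(0.04) = 0.60370
H(P,Q) = 1.4660 bits.

1.4660 bits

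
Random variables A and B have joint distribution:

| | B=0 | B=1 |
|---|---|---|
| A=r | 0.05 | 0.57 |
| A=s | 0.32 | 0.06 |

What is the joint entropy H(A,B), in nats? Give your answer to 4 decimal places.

1.0036 nats

H(A,B) = −Σ p(x,y)·ln p(x,y) over all 4 cells.
  cell (r,0): −0.05·ln0.05 = 0.14979
  cell (r,1): −0.57·ln0.57 = 0.32041
  cell (s,0): −0.32·ln0.32 = 0.36462
  cell (s,1): −0.06·ln0.06 = 0.16880
Sum = 1.0036 nats.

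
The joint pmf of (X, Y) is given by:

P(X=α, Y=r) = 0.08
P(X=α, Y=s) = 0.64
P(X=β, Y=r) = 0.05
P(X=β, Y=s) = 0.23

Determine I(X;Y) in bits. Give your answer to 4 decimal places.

0.0055 bits

Marginals: p(X) = (0.7200, 0.2800), p(Y) = (0.1300, 0.8700).
I(X;Y) = Σ p(x,y)·log₂[p(x,y)/(p(x)p(y))].
  (α,r): 0.08·log₂(0.8547) = -0.01812
  (α,s): 0.64·log₂(1.0217) = 0.01983
  (β,r): 0.05·log₂(1.3736) = 0.02290
  (β,s): 0.23·log₂(0.9442) = -0.01906
Sum = 0.0055 bits.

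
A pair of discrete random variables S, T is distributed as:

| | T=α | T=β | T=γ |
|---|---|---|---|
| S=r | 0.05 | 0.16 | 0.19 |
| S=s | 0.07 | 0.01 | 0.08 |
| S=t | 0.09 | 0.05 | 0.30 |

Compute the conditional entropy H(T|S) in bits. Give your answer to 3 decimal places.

1.298 bits

Marginals: p(S) = (0.4000, 0.1600, 0.4400), p(T) = (0.2100, 0.2200, 0.5700).
H(T|S) = Σ p(S) · H(T|S=·).
  S=r: p=0.4000, H(T|S=r) = 1.4139
  S=s: p=0.1600, H(T|S=s) = 1.2718
  S=t: p=0.4400, H(T|S=t) = 1.2016
Weighted sum = 1.298 bits.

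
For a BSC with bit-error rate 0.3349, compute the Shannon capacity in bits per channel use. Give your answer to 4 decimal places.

0.0801 bits

Binary symmetric channel: C = 1 − h₂(ε) where h₂ is the binary entropy function.
h₂(0.3349) = −0.3349·log₂0.3349 − 0.6651·log₂0.6651 = 0.9199.
C = 1 − 0.9199 = 0.0801 bits per channel use.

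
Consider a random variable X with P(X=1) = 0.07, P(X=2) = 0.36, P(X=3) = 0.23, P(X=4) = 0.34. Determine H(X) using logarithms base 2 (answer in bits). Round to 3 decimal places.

H(X) = −Σ p·log₂ p.
  −(0.07)·log₂(0.07) = 0.2686
  −(0.36)·log₂(0.36) = 0.5306
  −(0.23)·log₂(0.23) = 0.4877
  −(0.34)·log₂(0.34) = 0.5292
Sum: 0.2686 + 0.5306 + 0.4877 + 0.5292 = 1.816 bits.

1.816 bits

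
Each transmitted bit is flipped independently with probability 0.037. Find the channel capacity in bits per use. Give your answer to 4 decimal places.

Binary symmetric channel: C = 1 − h₂(ε) where h₂ is the binary entropy function.
h₂(0.037) = −0.037·log₂0.037 − 0.963·log₂0.963 = 0.2284.
C = 1 − 0.2284 = 0.7716 bits per channel use.

0.7716 bits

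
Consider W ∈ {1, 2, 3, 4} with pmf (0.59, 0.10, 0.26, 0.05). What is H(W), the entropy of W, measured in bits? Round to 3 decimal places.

1.503 bits

H(W) = −Σ p·log₂ p.
  −(0.59)·log₂(0.59) = 0.4491
  −(0.10)·log₂(0.10) = 0.3322
  −(0.26)·log₂(0.26) = 0.5053
  −(0.05)·log₂(0.05) = 0.2161
Sum: 0.4491 + 0.3322 + 0.5053 + 0.2161 = 1.503 bits.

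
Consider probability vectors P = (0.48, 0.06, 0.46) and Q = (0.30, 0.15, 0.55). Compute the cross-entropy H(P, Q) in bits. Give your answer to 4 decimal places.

H(P,Q) = −Σ p·log₂ q.
  −0.48·log₂(0.30) = 0.83374
  −0.06·log₂(0.15) = 0.16422
  −0.46·log₂(0.55) = 0.39675
H(P,Q) = 1.3947 bits.

1.3947 bits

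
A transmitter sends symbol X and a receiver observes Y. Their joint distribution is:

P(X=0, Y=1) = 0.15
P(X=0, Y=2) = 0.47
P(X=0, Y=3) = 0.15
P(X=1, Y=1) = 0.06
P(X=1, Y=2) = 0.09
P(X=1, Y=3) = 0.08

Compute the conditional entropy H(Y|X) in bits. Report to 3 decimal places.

Marginals: p(X) = (0.7700, 0.2300), p(Y) = (0.2100, 0.5600, 0.2300).
H(Y|X) = Σ p(X) · H(Y|X=·).
  X=0: p=0.7700, H(Y|X=0) = 1.3542
  X=1: p=0.2300, H(Y|X=1) = 1.5653
Weighted sum = 1.403 bits.

1.403 bits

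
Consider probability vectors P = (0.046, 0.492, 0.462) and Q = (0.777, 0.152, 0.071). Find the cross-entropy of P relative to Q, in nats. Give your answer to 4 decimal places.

2.1605 nats

H(P,Q) = −Σ p·ln q.
  −0.046·ln(0.777) = 0.01161
  −0.492·ln(0.152) = 0.92687
  −0.462·ln(0.071) = 1.22202
H(P,Q) = 2.1605 nats.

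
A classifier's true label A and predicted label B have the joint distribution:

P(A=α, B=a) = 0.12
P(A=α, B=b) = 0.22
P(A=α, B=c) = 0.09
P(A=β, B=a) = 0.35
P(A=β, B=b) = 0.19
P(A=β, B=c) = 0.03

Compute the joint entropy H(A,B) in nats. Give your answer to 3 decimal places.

H(A,B) = −Σ p(x,y)·ln p(x,y) over all 6 cells.
  cell (α,a): −0.12·ln0.12 = 0.2544
  cell (α,b): −0.22·ln0.22 = 0.3331
  cell (α,c): −0.09·ln0.09 = 0.2167
  cell (β,a): −0.35·ln0.35 = 0.3674
  cell (β,b): −0.19·ln0.19 = 0.3155
  cell (β,c): −0.03·ln0.03 = 0.1052
Sum = 1.592 nats.

1.592 nats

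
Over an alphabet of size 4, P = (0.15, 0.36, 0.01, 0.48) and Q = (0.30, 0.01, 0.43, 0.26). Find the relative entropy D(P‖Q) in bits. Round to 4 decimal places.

D(P‖Q) = Σ p·log₂(p/q).
  0.15·log₂(0.15/0.30) = -0.15000
  0.36·log₂(0.36/0.01) = 1.86117
  0.01·log₂(0.01/0.43) = -0.05426
  0.48·log₂(0.48/0.26) = 0.42457
D(P‖Q) = 2.0815 bits.

2.0815 bits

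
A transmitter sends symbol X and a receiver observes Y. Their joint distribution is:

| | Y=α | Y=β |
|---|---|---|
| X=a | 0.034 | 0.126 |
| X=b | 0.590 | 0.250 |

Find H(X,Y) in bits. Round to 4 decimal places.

1.4915 bits

H(X,Y) = −Σ p(x,y)·log₂ p(x,y) over all 4 cells.
  cell (a,α): −0.034·log₂0.034 = 0.16586
  cell (a,β): −0.126·log₂0.126 = 0.37655
  cell (b,α): −0.590·log₂0.590 = 0.44912
  cell (b,β): −0.250·log₂0.250 = 0.50000
Sum = 1.4915 bits.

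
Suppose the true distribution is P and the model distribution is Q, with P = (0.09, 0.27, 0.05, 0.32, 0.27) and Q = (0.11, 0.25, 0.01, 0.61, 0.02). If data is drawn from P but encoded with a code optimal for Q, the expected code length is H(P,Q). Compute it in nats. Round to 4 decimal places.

H(P,Q) = −Σ p·ln q.
  −0.09·ln(0.11) = 0.19865
  −0.27·ln(0.25) = 0.37430
  −0.05·ln(0.01) = 0.23026
  −0.32·ln(0.61) = 0.15817
  −0.27·ln(0.02) = 1.05625
H(P,Q) = 2.0176 nats.

2.0176 nats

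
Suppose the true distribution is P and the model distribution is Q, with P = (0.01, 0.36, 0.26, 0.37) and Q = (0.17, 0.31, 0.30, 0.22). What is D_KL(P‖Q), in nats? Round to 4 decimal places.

D(P‖Q) = Σ p·ln(p/q).
  0.01·ln(0.01/0.17) = -0.02833
  0.36·ln(0.36/0.31) = 0.05383
  0.26·ln(0.26/0.30) = -0.03721
  0.37·ln(0.37/0.22) = 0.19235
D(P‖Q) = 0.1806 nats.

0.1806 nats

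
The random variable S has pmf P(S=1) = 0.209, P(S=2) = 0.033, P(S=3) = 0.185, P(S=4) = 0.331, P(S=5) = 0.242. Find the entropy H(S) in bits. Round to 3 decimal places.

2.108 bits

H(S) = −Σ p·log₂ p.
  −(0.209)·log₂(0.209) = 0.4720
  −(0.033)·log₂(0.033) = 0.1624
  −(0.185)·log₂(0.185) = 0.4504
  −(0.331)·log₂(0.331) = 0.5280
  −(0.242)·log₂(0.242) = 0.4954
Sum: 0.4720 + 0.1624 + 0.4504 + 0.5280 + 0.4954 = 2.108 bits.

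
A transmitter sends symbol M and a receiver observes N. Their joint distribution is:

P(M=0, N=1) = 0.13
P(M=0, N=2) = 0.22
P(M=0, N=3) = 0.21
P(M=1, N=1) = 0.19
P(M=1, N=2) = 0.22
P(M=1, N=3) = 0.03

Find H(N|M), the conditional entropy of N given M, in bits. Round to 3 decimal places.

1.434 bits

Chain rule: H(N|M) = H(M,N) − H(M).
Marginals: p(M) = (0.5600, 0.4400), p(N) = (0.3200, 0.4400, 0.2400).
H(M,N) = 2.4236 bits; H(M) = 0.9896 bits.
H(N|M) = 2.4236 − 0.9896 = 1.434 bits.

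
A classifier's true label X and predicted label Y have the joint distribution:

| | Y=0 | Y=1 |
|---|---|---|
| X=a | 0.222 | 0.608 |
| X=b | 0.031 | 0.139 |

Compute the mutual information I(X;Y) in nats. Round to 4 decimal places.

0.0029 nats

Marginals: p(X) = (0.8300, 0.1700), p(Y) = (0.2530, 0.7470).
I(X;Y) = Σ p(x,y)·ln[p(x,y)/(p(x)p(y))].
  (a,0): 0.222·ln(1.0572) = 0.01235
  (a,1): 0.608·ln(0.9806) = -0.01189
  (b,0): 0.031·ln(0.7208) = -0.01015
  (b,1): 0.139·ln(1.0946) = 0.01256
Sum = 0.0029 nats.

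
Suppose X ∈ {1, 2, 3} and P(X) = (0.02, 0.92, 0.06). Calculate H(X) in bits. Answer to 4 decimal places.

H(X) = −Σ p·log₂ p.
  −(0.02)·log₂(0.02) = 0.11288
  −(0.92)·log₂(0.92) = 0.11067
  −(0.06)·log₂(0.06) = 0.24353
Sum: 0.11288 + 0.11067 + 0.24353 = 0.4671 bits.

0.4671 bits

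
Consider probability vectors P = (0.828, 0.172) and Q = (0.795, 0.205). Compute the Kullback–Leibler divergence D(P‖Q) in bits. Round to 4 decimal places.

0.0050 bits

D(P‖Q) = Σ p·log₂(p/q).
  0.828·log₂(0.828/0.795) = 0.04858
  0.172·log₂(0.172/0.205) = -0.04355
D(P‖Q) = 0.0050 bits.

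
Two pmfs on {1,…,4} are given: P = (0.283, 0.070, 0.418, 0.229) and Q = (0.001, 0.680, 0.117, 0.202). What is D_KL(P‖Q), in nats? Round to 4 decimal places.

1.9995 nats

D(P‖Q) = Σ p·ln(p/q).
  0.283·ln(0.283/0.001) = 1.59766
  0.070·ln(0.070/0.680) = -0.15915
  0.418·ln(0.418/0.117) = 0.53224
  0.229·ln(0.229/0.202) = 0.02873
D(P‖Q) = 1.9995 nats.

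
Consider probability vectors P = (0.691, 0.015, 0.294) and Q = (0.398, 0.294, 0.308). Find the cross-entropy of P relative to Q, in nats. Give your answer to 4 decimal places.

H(P,Q) = −Σ p·ln q.
  −0.691·ln(0.398) = 0.63662
  −0.015·ln(0.294) = 0.01836
  −0.294·ln(0.308) = 0.34623
H(P,Q) = 1.0012 nats.

1.0012 nats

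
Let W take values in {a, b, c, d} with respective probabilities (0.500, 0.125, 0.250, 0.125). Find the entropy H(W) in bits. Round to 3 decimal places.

H(W) = −Σ p·log₂ p.
  −(0.500)·log₂(0.500) = 0.5000
  −(0.125)·log₂(0.125) = 0.3750
  −(0.250)·log₂(0.250) = 0.5000
  −(0.125)·log₂(0.125) = 0.3750
Sum: 0.5000 + 0.3750 + 0.5000 + 0.3750 = 1.750 bits.

1.750 bits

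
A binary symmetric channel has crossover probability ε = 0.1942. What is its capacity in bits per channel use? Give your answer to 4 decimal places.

0.2898 bits

Binary symmetric channel: C = 1 − h₂(ε) where h₂ is the binary entropy function.
h₂(0.1942) = −0.1942·log₂0.1942 − 0.8058·log₂0.8058 = 0.7102.
C = 1 − 0.7102 = 0.2898 bits per channel use.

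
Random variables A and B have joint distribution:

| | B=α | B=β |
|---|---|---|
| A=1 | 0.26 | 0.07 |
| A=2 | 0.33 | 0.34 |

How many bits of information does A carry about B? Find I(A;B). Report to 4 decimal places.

0.0606 bits

Marginals: p(A) = (0.3300, 0.6700), p(B) = (0.5900, 0.4100).
I(A;B) = Σ p(x,y)·log₂[p(x,y)/(p(x)p(y))].
  (1,α): 0.26·log₂(1.3354) = 0.10849
  (1,β): 0.07·log₂(0.5174) = -0.06655
  (2,α): 0.33·log₂(0.8348) = -0.08596
  (2,β): 0.34·log₂(1.2377) = 0.10461
Sum = 0.0606 bits.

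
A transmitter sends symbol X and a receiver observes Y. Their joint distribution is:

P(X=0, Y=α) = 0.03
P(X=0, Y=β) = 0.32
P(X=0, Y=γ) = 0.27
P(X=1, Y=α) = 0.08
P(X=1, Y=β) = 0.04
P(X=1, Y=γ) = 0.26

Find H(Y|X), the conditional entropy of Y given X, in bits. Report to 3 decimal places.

1.212 bits

Marginals: p(X) = (0.6200, 0.3800), p(Y) = (0.1100, 0.3600, 0.5300).
H(Y|X) = Σ p(X) · H(Y|X=·).
  X=0: p=0.6200, H(Y|X=0) = 1.2262
  X=1: p=0.3800, H(Y|X=1) = 1.1897
Weighted sum = 1.212 bits.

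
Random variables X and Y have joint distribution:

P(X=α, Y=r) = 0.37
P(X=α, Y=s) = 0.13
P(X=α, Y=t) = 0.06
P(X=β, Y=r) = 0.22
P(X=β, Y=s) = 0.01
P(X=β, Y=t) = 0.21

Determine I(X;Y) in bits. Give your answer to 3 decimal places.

0.169 bits

Marginals: p(X) = (0.5600, 0.4400), p(Y) = (0.5900, 0.1400, 0.2700).
I(X;Y) = H(X) + H(Y) − H(X,Y).
H(X) = 0.9896, H(Y) = 1.3562, H(X,Y) = 2.1767.
I(X;Y) = 0.9896 + 1.3562 − 2.1767 = 0.169 bits.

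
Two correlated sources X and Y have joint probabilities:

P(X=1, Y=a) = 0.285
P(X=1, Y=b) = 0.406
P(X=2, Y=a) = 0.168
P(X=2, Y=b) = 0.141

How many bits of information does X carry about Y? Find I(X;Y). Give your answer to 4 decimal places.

Marginals: p(X) = (0.6910, 0.3090), p(Y) = (0.4530, 0.5470).
I(X;Y) = H(X) + H(Y) − H(X,Y).
H(X) = 0.8920, H(Y) = 0.9936, H(X,Y) = 1.8749.
I(X;Y) = 0.8920 + 0.9936 − 1.8749 = 0.0107 bits.

0.0107 bits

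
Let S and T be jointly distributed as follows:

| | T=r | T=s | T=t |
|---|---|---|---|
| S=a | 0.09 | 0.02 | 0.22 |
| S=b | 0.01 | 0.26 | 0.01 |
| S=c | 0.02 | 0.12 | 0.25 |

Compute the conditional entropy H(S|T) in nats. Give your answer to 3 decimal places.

0.776 nats

Marginals: p(S) = (0.3300, 0.2800, 0.3900), p(T) = (0.1200, 0.4000, 0.4800).
H(S|T) = Σ p(T) · H(S|T=·).
  T=r: p=0.1200, H(S|T=r) = 0.7215
  T=s: p=0.4000, H(S|T=s) = 0.7910
  T=t: p=0.4800, H(S|T=t) = 0.7780
Weighted sum = 0.776 nats.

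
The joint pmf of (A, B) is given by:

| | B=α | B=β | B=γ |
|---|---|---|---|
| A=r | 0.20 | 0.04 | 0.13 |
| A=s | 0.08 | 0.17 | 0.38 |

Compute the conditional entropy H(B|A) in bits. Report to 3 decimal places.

1.339 bits

Marginals: p(A) = (0.3700, 0.6300), p(B) = (0.2800, 0.2100, 0.5100).
H(B|A) = Σ p(A) · H(B|A=·).
  A=r: p=0.3700, H(B|A=r) = 1.3569
  A=s: p=0.6300, H(B|A=s) = 1.3279
Weighted sum = 1.339 bits.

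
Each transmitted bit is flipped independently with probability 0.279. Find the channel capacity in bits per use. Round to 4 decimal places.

0.1459 bits

Binary symmetric channel: C = 1 − h₂(ε) where h₂ is the binary entropy function.
h₂(0.279) = −0.279·log₂0.279 − 0.721·log₂0.721 = 0.8541.
C = 1 − 0.8541 = 0.1459 bits per channel use.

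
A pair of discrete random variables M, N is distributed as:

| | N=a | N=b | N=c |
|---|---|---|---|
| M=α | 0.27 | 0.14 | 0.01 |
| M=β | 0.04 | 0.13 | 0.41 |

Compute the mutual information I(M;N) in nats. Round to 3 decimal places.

Marginals: p(M) = (0.4200, 0.5800), p(N) = (0.3100, 0.2700, 0.4200).
I(M;N) = Σ p(x,y)·ln[p(x,y)/(p(x)p(y))].
  (α,a): 0.27·ln(2.0737) = 0.1969
  (α,b): 0.14·ln(1.2346) = 0.0295
  (α,c): 0.01·ln(0.0567) = -0.0287
  (β,a): 0.04·ln(0.2225) = -0.0601
  (β,b): 0.13·ln(0.8301) = -0.0242
  (β,c): 0.41·ln(1.6831) = 0.2135
Sum = 0.327 nats.

0.327 nats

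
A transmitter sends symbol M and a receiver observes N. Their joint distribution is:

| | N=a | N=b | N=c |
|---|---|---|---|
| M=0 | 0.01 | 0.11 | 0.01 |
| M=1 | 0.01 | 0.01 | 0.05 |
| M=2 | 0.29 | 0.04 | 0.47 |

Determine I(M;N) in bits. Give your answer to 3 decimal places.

Marginals: p(M) = (0.1300, 0.0700, 0.8000), p(N) = (0.3100, 0.1600, 0.5300).
I(M;N) = H(M) + H(N) − H(M,N).
H(M) = 0.9087, H(N) = 1.4323, H(M,N) = 2.0478.
I(M;N) = 0.9087 + 1.4323 − 2.0478 = 0.293 bits.

0.293 bits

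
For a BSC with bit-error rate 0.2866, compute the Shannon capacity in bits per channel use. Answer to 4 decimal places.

Binary symmetric channel: C = 1 − h₂(ε) where h₂ is the binary entropy function.
h₂(0.2866) = −0.2866·log₂0.2866 − 0.7134·log₂0.7134 = 0.8643.
C = 1 − 0.8643 = 0.1357 bits per channel use.

0.1357 bits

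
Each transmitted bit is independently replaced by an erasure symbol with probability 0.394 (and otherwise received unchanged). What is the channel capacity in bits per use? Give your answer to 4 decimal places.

0.6060 bits

Binary erasure channel: capacity C = 1 − ε.
C = 1 − 0.394 = 0.6060 bits per channel use.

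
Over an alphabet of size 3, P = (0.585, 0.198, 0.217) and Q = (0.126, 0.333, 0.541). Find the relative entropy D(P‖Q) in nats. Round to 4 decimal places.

D(P‖Q) = Σ p·ln(p/q).
  0.585·ln(0.585/0.126) = 0.89817
  0.198·ln(0.198/0.333) = -0.10294
  0.217·ln(0.217/0.541) = -0.19823
D(P‖Q) = 0.5970 nats.

0.5970 nats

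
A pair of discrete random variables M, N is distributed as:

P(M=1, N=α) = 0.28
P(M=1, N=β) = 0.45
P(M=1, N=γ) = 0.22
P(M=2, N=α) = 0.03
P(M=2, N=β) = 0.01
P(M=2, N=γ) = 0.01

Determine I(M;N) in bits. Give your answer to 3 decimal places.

0.015 bits

Marginals: p(M) = (0.9500, 0.0500), p(N) = (0.3100, 0.4600, 0.2300).
I(M;N) = H(M) + H(N) − H(M,N).
H(M) = 0.2864, H(N) = 1.5268, H(M,N) = 1.7978.
I(M;N) = 0.2864 + 1.5268 − 1.7978 = 0.015 bits.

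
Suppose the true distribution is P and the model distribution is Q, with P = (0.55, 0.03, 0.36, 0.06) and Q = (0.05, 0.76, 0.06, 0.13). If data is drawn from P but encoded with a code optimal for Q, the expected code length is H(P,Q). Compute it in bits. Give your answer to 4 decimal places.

4.0267 bits

H(P,Q) = −Σ p·log₂ q.
  −0.55·log₂(0.05) = 2.37706
  −0.03·log₂(0.76) = 0.01188
  −0.36·log₂(0.06) = 1.46120
  −0.06·log₂(0.13) = 0.17660
H(P,Q) = 4.0267 bits.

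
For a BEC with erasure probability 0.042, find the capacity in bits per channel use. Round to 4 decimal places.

0.9580 bits

Binary erasure channel: capacity C = 1 − ε.
C = 1 − 0.042 = 0.9580 bits per channel use.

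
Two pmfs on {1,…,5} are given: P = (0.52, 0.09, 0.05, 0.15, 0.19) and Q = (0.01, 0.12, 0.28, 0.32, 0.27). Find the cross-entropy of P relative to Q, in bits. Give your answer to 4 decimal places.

H(P,Q) = −Σ p·log₂ q.
  −0.52·log₂(0.01) = 3.45481
  −0.09·log₂(0.12) = 0.27530
  −0.05·log₂(0.28) = 0.09183
  −0.15·log₂(0.32) = 0.24658
  −0.19·log₂(0.27) = 0.35890
H(P,Q) = 4.4274 bits.

4.4274 bits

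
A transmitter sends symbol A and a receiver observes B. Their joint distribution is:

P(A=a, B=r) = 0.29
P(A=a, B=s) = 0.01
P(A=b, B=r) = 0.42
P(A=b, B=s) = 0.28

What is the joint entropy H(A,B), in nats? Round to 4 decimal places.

H(A,B) = −Σ p(x,y)·ln p(x,y) over all 4 cells.
  cell (a,r): −0.29·ln0.29 = 0.35898
  cell (a,s): −0.01·ln0.01 = 0.04605
  cell (b,r): −0.42·ln0.42 = 0.36435
  cell (b,s): −0.28·ln0.28 = 0.35643
Sum = 1.1258 nats.

1.1258 nats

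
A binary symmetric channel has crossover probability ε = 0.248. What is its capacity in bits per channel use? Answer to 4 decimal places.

Binary symmetric channel: C = 1 − h₂(ε) where h₂ is the binary entropy function.
h₂(0.248) = −0.248·log₂0.248 − 0.752·log₂0.752 = 0.8081.
C = 1 − 0.8081 = 0.1919 bits per channel use.

0.1919 bits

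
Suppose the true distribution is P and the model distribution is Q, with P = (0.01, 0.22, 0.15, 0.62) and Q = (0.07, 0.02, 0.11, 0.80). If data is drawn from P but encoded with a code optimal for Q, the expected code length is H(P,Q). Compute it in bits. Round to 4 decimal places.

H(P,Q) = −Σ p·log₂ q.
  −0.01·log₂(0.07) = 0.03837
  −0.22·log₂(0.02) = 1.24165
  −0.15·log₂(0.11) = 0.47766
  −0.62·log₂(0.80) = 0.19960
H(P,Q) = 1.9573 bits.

1.9573 bits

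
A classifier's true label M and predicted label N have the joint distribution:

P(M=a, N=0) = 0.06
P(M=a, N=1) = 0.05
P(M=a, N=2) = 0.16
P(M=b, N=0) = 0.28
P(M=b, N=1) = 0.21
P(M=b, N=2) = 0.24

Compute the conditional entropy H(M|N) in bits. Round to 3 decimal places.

Marginals: p(M) = (0.2700, 0.7300), p(N) = (0.3400, 0.2600, 0.4000).
H(M|N) = Σ p(N) · H(M|N=·).
  N=0: p=0.3400, H(M|N=0) = 0.6723
  N=1: p=0.2600, H(M|N=1) = 0.7063
  N=2: p=0.4000, H(M|N=2) = 0.9710
Weighted sum = 0.801 bits.

0.801 bits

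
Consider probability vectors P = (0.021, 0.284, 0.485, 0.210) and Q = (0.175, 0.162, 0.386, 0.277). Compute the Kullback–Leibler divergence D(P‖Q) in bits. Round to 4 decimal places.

0.2416 bits

D(P‖Q) = Σ p·log₂(p/q).
  0.021·log₂(0.021/0.175) = -0.06424
  0.284·log₂(0.284/0.162) = 0.23001
  0.485·log₂(0.485/0.386) = 0.15975
  0.210·log₂(0.210/0.277) = -0.08389
D(P‖Q) = 0.2416 bits.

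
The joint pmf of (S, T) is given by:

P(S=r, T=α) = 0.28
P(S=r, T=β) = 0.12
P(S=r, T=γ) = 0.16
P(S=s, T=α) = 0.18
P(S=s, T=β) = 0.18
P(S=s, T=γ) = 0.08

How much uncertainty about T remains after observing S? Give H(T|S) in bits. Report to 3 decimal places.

1.497 bits

Marginals: p(S) = (0.5600, 0.4400), p(T) = (0.4600, 0.3000, 0.2400).
H(T|S) = Σ p(S) · H(T|S=·).
  S=r: p=0.5600, H(T|S=r) = 1.4926
  S=s: p=0.4400, H(T|S=s) = 1.5022
Weighted sum = 1.497 bits.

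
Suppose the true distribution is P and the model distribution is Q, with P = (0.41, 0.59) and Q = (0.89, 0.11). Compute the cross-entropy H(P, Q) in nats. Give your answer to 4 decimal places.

1.3501 nats

H(P,Q) = −Σ p·ln q.
  −0.41·ln(0.89) = 0.04778
  −0.59·ln(0.11) = 1.30229
H(P,Q) = 1.3501 nats.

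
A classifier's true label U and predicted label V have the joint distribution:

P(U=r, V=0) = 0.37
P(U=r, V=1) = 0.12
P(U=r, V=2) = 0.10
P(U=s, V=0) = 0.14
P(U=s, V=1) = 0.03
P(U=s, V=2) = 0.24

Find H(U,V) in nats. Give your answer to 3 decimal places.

H(U,V) = −Σ p(x,y)·ln p(x,y) over all 6 cells.
  cell (r,0): −0.37·ln0.37 = 0.3679
  cell (r,1): −0.12·ln0.12 = 0.2544
  cell (r,2): −0.10·ln0.10 = 0.2303
  cell (s,0): −0.14·ln0.14 = 0.2753
  cell (s,1): −0.03·ln0.03 = 0.1052
  cell (s,2): −0.24·ln0.24 = 0.3425
Sum = 1.576 nats.

1.576 nats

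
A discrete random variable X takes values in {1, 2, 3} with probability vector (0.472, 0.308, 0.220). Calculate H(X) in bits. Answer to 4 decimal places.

1.5151 bits

H(X) = −Σ p·log₂ p.
  −(0.472)·log₂(0.472) = 0.51124
  −(0.308)·log₂(0.308) = 0.52329
  −(0.220)·log₂(0.220) = 0.48057
Sum: 0.51124 + 0.52329 + 0.48057 = 1.5151 bits.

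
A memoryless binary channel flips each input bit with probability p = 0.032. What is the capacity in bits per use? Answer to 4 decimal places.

Binary symmetric channel: C = 1 − h₂(ε) where h₂ is the binary entropy function.
h₂(0.032) = −0.032·log₂0.032 − 0.968·log₂0.968 = 0.2043.
C = 1 − 0.2043 = 0.7957 bits per channel use.

0.7957 bits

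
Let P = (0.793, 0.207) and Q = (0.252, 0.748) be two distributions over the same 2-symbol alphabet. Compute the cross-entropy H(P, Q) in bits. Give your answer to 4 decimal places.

1.6636 bits

H(P,Q) = −Σ p·log₂ q.
  −0.793·log₂(0.252) = 1.57688
  −0.207·log₂(0.748) = 0.08671
H(P,Q) = 1.6636 bits.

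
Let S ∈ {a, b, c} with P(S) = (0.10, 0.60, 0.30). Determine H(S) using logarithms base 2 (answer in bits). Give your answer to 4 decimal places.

H(S) = −Σ p·log₂ p.
  −(0.10)·log₂(0.10) = 0.33219
  −(0.60)·log₂(0.60) = 0.44218
  −(0.30)·log₂(0.30) = 0.52109
Sum: 0.33219 + 0.44218 + 0.52109 = 1.2955 bits.

1.2955 bits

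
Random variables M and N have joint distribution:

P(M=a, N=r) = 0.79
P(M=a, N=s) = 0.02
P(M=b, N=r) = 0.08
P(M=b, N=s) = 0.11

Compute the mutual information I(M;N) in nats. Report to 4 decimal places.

0.1633 nats

Marginals: p(M) = (0.8100, 0.1900), p(N) = (0.8700, 0.1300).
I(M;N) = H(M) + H(N) − H(M,N).
H(M) = 0.4862, H(N) = 0.3864, H(M,N) = 0.7093.
I(M;N) = 0.4862 + 0.3864 − 0.7093 = 0.1633 nats.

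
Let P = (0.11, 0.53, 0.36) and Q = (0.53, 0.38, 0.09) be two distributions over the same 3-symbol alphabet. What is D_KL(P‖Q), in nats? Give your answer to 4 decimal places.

0.5024 nats

D(P‖Q) = Σ p·ln(p/q).
  0.11·ln(0.11/0.53) = -0.17296
  0.53·ln(0.53/0.38) = 0.17633
  0.36·ln(0.36/0.09) = 0.49907
D(P‖Q) = 0.5024 nats.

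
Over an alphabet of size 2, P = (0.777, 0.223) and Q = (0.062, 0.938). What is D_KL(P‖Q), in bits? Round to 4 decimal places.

D(P‖Q) = Σ p·log₂(p/q).
  0.777·log₂(0.777/0.062) = 2.83417
  0.223·log₂(0.223/0.938) = -0.46218
D(P‖Q) = 2.3720 bits.

2.3720 bits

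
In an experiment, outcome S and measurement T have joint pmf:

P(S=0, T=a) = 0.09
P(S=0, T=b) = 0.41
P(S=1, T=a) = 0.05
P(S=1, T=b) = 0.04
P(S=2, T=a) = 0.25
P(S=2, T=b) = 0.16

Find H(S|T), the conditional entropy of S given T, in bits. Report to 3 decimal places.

1.200 bits

Chain rule: H(S|T) = H(S,T) − H(T).
Marginals: p(S) = (0.5000, 0.0900, 0.4100), p(T) = (0.3900, 0.6100).
H(S,T) = 2.1649 bits; H(T) = 0.9648 bits.
H(S|T) = 2.1649 − 0.9648 = 1.200 bits.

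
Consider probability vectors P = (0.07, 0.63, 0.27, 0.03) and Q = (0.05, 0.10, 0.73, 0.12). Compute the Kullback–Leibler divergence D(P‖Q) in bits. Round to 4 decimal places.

1.2594 bits

D(P‖Q) = Σ p·log₂(p/q).
  0.07·log₂(0.07/0.05) = 0.03398
  0.63·log₂(0.63/0.10) = 1.67287
  0.27·log₂(0.27/0.73) = -0.38743
  0.03·log₂(0.03/0.12) = -0.06000
D(P‖Q) = 1.2594 bits.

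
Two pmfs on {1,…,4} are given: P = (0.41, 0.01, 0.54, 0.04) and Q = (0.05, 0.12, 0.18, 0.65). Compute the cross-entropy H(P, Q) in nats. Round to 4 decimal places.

H(P,Q) = −Σ p·ln q.
  −0.41·ln(0.05) = 1.22825
  −0.01·ln(0.12) = 0.02120
  −0.54·ln(0.18) = 0.92599
  −0.04·ln(0.65) = 0.01723
H(P,Q) = 2.1927 nats.

2.1927 nats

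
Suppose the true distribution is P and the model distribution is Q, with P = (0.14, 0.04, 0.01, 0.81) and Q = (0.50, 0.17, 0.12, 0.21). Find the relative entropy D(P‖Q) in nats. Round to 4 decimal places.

D(P‖Q) = Σ p·ln(p/q).
  0.14·ln(0.14/0.50) = -0.17822
  0.04·ln(0.04/0.17) = -0.05788
  0.01·ln(0.01/0.12) = -0.02485
  0.81·ln(0.81/0.21) = 1.09344
D(P‖Q) = 0.8325 nats.

0.8325 nats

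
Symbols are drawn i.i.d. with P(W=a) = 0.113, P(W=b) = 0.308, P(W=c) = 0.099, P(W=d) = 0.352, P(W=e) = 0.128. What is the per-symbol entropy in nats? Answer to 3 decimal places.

1.469 nats

H(W) = −Σ p·ln p.
  −(0.113)·ln(0.113) = 0.2464
  −(0.308)·ln(0.308) = 0.3627
  −(0.099)·ln(0.099) = 0.2290
  −(0.352)·ln(0.352) = 0.3675
  −(0.128)·ln(0.128) = 0.2631
Sum: 0.2464 + 0.3627 + 0.2290 + 0.3675 + 0.2631 = 1.469 nats.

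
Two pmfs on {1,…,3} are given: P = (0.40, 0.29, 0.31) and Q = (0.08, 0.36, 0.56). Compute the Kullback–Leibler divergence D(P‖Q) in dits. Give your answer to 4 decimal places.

0.1727 dits

D(P‖Q) = Σ p·log₁₀(p/q).
  0.40·log₁₀(0.40/0.08) = 0.27959
  0.29·log₁₀(0.29/0.36) = -0.02723
  0.31·log₁₀(0.31/0.56) = -0.07962
D(P‖Q) = 0.1727 dits.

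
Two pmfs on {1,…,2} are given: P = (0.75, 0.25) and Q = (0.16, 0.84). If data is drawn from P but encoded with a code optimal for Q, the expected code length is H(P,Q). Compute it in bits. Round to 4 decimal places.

H(P,Q) = −Σ p·log₂ q.
  −0.75·log₂(0.16) = 1.98289
  −0.25·log₂(0.84) = 0.06288
H(P,Q) = 2.0458 bits.

2.0458 bits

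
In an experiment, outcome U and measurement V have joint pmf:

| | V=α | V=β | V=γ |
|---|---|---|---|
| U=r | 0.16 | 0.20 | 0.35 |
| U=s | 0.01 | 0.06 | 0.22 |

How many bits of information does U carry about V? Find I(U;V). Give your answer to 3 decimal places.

0.063 bits

Marginals: p(U) = (0.7100, 0.2900), p(V) = (0.1700, 0.2600, 0.5700).
I(U;V) = Σ p(x,y)·log₂[p(x,y)/(p(x)p(y))].
  (r,α): 0.16·log₂(1.3256) = 0.0651
  (r,β): 0.20·log₂(1.0834) = 0.0231
  (r,γ): 0.35·log₂(0.8648) = -0.0733
  (s,α): 0.01·log₂(0.2028) = -0.0230
  (s,β): 0.06·log₂(0.7958) = -0.0198
  (s,γ): 0.22·log₂(1.3309) = 0.0907
Sum = 0.063 bits.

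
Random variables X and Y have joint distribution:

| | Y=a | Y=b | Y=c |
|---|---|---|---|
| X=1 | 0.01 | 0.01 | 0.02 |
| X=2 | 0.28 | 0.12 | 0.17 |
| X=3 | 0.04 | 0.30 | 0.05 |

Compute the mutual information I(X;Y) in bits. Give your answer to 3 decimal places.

0.239 bits

Marginals: p(X) = (0.0400, 0.5700, 0.3900), p(Y) = (0.3300, 0.4300, 0.2400).
I(X;Y) = H(X) + H(Y) − H(X,Y).
H(X) = 1.1778, H(Y) = 1.5455, H(X,Y) = 2.4846.
I(X;Y) = 1.1778 + 1.5455 − 2.4846 = 0.239 bits.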